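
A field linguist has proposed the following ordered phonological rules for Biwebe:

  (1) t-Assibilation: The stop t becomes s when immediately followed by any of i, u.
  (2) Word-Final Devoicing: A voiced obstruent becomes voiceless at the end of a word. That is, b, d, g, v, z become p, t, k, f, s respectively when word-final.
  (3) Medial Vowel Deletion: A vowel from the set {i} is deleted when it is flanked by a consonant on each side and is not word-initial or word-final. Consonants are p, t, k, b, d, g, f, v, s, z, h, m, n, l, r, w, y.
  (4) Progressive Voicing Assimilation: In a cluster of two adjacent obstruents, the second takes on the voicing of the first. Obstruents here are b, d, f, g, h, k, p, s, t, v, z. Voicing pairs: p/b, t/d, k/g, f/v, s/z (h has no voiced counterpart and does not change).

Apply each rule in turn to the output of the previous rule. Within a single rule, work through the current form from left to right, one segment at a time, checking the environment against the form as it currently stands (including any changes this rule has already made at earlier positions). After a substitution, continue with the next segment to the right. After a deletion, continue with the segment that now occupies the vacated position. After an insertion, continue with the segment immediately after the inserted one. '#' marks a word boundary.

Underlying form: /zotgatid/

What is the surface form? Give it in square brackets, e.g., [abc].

[zotkast]

(1) t-Assibilation: [zotgatid] → [zotgasid]
(2) Word-Final Devoicing: [zotgasid] → [zotgasit]
(3) Medial Vowel Deletion: [zotgasit] → [zotgast]
(4) Progressive Voicing Assimilation: [zotgast] → [zotkast]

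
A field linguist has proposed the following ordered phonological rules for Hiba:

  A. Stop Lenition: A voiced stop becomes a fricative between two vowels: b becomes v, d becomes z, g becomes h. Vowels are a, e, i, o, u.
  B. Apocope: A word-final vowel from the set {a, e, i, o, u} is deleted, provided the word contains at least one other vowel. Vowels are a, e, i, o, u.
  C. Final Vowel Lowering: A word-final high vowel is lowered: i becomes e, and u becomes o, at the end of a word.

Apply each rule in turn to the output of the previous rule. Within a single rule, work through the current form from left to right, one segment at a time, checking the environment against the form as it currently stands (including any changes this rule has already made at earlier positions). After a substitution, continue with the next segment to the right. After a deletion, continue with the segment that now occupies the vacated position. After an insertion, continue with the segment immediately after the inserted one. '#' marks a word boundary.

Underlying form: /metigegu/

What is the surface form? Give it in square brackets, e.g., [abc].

[metiheh]

A Stop Lenition: [metigegu] → [metihehu]
B Apocope: [metihehu] → [metiheh]
C Final Vowel Lowering: no change — [metiheh]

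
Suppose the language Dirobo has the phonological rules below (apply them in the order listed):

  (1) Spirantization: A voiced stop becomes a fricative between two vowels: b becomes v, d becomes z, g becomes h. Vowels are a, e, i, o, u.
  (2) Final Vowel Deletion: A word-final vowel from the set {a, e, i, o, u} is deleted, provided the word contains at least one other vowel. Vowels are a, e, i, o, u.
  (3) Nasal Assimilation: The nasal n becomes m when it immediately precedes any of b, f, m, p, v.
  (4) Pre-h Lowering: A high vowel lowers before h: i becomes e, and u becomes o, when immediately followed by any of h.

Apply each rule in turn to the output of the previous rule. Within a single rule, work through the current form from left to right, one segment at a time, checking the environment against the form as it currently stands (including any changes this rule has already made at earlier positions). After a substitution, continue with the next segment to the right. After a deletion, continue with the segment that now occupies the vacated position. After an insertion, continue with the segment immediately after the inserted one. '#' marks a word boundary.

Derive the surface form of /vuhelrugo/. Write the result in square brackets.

[vohelroh]

(1) Spirantization: [vuhelrugo] → [vuhelruho]
(2) Final Vowel Deletion: [vuhelruho] → [vuhelruh]
(3) Nasal Assimilation: no change — [vuhelruh]
(4) Pre-h Lowering: [vuhelruh] → [vohelroh]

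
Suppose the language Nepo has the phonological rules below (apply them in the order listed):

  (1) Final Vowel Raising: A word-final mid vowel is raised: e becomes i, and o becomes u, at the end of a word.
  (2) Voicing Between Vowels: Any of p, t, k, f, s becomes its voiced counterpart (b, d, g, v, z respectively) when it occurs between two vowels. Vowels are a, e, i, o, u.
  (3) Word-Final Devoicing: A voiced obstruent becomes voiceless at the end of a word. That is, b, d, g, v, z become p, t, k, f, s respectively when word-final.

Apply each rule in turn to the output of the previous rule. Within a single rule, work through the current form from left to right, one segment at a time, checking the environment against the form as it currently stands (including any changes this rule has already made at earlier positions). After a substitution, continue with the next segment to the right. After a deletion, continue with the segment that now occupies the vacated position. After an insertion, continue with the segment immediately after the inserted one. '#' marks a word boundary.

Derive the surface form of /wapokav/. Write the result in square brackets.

(1) Final Vowel Raising: no change — [wapokav]
(2) Voicing Between Vowels: [wapokav] → [wabogav]
(3) Word-Final Devoicing: [wabogav] → [wabogaf]

[wabogaf]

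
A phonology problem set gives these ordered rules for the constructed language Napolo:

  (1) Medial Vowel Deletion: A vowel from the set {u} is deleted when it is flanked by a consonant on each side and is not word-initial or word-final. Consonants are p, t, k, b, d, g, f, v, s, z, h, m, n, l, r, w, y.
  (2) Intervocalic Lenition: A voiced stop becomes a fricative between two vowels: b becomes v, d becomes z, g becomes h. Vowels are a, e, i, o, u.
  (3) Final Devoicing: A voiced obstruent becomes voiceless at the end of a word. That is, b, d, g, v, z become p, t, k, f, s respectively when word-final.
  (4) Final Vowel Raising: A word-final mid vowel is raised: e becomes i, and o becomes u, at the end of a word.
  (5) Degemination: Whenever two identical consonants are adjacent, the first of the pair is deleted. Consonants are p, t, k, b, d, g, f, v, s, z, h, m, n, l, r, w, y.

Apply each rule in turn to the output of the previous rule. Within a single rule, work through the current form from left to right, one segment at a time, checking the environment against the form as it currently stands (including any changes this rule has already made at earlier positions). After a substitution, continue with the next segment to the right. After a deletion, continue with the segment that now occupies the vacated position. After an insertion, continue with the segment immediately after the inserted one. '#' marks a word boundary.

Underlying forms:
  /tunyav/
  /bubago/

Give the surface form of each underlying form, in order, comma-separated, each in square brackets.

[tnyaf], [bahu]

/tunyav/:
  (1) Medial Vowel Deletion: [tunyav] → [tnyav]
  (2) Intervocalic Lenition: no change — [tnyav]
  (3) Final Devoicing: [tnyav] → [tnyaf]
  (4) Final Vowel Raising: no change — [tnyaf]
  (5) Degemination: no change — [tnyaf]
/bubago/:
  (1) Medial Vowel Deletion: [bubago] → [bbago]
  (2) Intervocalic Lenition: [bbago] → [bbaho]
  (3) Final Devoicing: no change — [bbaho]
  (4) Final Vowel Raising: [bbaho] → [bbahu]
  (5) Degemination: [bbahu] → [bahu]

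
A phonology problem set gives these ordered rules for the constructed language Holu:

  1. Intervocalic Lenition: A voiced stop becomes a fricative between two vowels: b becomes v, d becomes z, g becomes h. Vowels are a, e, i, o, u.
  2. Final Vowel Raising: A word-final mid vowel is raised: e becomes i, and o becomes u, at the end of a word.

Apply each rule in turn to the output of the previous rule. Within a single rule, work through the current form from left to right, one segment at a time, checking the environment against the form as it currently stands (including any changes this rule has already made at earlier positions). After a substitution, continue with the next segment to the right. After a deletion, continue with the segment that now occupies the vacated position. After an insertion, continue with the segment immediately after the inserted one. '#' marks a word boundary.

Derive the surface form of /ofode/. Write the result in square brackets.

[ofozi]

1 Intervocalic Lenition: [ofode] → [ofoze]
2 Final Vowel Raising: [ofoze] → [ofozi]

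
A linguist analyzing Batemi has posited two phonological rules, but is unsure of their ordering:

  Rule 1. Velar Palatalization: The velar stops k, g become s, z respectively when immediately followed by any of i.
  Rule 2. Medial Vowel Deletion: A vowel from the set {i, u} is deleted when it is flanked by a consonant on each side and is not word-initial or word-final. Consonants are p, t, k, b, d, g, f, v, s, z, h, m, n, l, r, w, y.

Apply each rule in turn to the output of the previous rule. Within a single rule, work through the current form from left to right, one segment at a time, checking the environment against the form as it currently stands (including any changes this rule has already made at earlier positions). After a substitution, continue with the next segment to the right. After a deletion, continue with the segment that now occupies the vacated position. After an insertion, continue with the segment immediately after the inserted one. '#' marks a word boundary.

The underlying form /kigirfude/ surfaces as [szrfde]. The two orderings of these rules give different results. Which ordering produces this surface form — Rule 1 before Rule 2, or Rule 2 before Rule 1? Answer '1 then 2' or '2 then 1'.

1 then 2

Order 1 then 2:
  1 Velar Palatalization: [kigirfude] → [sizirfude]
  2 Medial Vowel Deletion: [sizirfude] → [szrfde]
  result: [szrfde]
Order 2 then 1:
  2 Medial Vowel Deletion: [kigirfude] → [kgrfde]
  1 Velar Palatalization: no change — [kgrfde]
  result: [kgrfde]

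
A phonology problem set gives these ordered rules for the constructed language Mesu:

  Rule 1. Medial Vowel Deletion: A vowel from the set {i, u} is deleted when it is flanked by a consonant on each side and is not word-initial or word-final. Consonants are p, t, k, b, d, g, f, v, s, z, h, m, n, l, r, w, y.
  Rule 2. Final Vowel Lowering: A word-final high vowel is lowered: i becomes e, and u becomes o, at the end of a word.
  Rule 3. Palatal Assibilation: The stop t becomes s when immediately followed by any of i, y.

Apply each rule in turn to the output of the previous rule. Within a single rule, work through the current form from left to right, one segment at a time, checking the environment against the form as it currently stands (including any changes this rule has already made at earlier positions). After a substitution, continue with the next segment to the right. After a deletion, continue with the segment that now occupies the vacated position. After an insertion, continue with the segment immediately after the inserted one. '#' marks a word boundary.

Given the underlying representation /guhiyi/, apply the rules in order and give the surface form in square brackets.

[ghye]

Rule 1 Medial Vowel Deletion: [guhiyi] → [ghyi]
Rule 2 Final Vowel Lowering: [ghyi] → [ghye]
Rule 3 Palatal Assibilation: no change — [ghye]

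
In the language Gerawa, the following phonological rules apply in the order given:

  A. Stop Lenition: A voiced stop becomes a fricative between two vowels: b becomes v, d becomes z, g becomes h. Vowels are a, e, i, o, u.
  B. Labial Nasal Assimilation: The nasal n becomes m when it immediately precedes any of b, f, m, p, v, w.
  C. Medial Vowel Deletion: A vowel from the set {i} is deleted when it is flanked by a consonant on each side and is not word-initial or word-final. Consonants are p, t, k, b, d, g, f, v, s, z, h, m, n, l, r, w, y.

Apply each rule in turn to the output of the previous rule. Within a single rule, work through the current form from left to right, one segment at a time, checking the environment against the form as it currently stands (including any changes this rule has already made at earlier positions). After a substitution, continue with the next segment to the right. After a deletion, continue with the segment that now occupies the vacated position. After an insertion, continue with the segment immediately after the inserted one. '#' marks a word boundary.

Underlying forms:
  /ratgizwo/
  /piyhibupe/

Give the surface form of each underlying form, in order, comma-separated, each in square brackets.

/ratgizwo/:
  A Stop Lenition: no change — [ratgizwo]
  B Labial Nasal Assimilation: no change — [ratgizwo]
  C Medial Vowel Deletion: [ratgizwo] → [ratgzwo]
/piyhibupe/:
  A Stop Lenition: [piyhibupe] → [piyhivupe]
  B Labial Nasal Assimilation: no change — [piyhivupe]
  C Medial Vowel Deletion: [piyhivupe] → [pyhvupe]

[ratgzwo], [pyhvupe]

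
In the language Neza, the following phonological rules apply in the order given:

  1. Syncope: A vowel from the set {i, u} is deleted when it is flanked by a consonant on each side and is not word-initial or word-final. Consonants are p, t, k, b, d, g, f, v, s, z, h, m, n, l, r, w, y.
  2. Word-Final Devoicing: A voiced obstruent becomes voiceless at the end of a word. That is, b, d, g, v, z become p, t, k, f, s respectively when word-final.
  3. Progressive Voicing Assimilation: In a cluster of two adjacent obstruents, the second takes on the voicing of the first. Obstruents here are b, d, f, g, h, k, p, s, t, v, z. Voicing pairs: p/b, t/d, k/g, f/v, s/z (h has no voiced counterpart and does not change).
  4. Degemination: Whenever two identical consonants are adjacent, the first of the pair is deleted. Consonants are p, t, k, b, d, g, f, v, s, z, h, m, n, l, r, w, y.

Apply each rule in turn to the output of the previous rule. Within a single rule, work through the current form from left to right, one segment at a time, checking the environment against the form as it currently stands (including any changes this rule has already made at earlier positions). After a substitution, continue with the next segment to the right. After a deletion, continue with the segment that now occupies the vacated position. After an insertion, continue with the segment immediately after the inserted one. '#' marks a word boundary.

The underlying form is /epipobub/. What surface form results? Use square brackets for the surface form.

1 Syncope: [epipobub] → [eppobb]
2 Word-Final Devoicing: [eppobb] → [eppobp]
3 Progressive Voicing Assimilation: [eppobp] → [eppobb]
4 Degemination: [eppobb] → [epob]

[epob]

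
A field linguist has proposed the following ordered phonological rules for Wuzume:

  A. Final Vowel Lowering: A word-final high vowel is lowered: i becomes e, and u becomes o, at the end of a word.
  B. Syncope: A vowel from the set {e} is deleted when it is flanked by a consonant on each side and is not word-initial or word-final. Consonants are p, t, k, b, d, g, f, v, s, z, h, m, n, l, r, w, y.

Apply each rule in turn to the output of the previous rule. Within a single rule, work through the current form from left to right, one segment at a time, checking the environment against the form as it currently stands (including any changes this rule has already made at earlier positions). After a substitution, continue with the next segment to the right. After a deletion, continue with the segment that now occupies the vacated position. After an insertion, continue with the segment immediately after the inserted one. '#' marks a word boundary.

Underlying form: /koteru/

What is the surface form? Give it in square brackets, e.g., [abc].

A Final Vowel Lowering: [koteru] → [kotero]
B Syncope: [kotero] → [kotro]

[kotro]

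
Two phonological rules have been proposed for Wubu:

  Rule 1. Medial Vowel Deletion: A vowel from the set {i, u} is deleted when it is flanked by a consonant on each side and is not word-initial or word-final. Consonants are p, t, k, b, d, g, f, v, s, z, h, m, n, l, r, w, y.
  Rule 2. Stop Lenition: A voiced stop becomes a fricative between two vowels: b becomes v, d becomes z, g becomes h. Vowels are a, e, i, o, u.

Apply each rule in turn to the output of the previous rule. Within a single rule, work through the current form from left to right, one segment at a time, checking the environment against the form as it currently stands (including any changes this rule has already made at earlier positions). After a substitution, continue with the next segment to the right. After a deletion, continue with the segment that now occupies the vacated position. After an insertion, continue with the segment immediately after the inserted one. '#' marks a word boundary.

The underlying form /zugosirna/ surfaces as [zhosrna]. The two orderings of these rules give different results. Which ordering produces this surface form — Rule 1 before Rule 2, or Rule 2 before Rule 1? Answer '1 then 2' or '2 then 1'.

Order 1 then 2:
  1 Medial Vowel Deletion: [zugosirna] → [zgosrna]
  2 Stop Lenition: no change — [zgosrna]
  result: [zgosrna]
Order 2 then 1:
  2 Stop Lenition: [zugosirna] → [zuhosirna]
  1 Medial Vowel Deletion: [zuhosirna] → [zhosrna]
  result: [zhosrna]

2 then 1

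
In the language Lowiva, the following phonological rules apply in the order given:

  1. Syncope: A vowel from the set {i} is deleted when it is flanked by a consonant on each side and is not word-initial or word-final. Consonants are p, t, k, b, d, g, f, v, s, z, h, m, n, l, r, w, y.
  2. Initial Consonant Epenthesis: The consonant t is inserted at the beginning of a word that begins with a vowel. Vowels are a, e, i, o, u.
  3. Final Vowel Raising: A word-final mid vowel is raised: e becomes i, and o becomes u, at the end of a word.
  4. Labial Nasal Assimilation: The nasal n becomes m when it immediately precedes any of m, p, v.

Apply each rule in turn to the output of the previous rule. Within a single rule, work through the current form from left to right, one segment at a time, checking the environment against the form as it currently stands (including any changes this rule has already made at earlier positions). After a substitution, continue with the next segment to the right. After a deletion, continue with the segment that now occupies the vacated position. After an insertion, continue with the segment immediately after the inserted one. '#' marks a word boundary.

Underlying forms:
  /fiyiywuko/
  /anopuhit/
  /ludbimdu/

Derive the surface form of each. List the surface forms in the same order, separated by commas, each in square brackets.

/fiyiywuko/:
  1 Syncope: [fiyiywuko] → [fyywuko]
  2 Initial Consonant Epenthesis: no change — [fyywuko]
  3 Final Vowel Raising: [fyywuko] → [fyywuku]
  4 Labial Nasal Assimilation: no change — [fyywuku]
/anopuhit/:
  1 Syncope: [anopuhit] → [anopuht]
  2 Initial Consonant Epenthesis: [anopuht] → [tanopuht]
  3 Final Vowel Raising: no change — [tanopuht]
  4 Labial Nasal Assimilation: no change — [tanopuht]
/ludbimdu/:
  1 Syncope: [ludbimdu] → [ludbmdu]
  2 Initial Consonant Epenthesis: no change — [ludbmdu]
  3 Final Vowel Raising: no change — [ludbmdu]
  4 Labial Nasal Assimilation: no change — [ludbmdu]

[fyywuku], [tanopuht], [ludbmdu]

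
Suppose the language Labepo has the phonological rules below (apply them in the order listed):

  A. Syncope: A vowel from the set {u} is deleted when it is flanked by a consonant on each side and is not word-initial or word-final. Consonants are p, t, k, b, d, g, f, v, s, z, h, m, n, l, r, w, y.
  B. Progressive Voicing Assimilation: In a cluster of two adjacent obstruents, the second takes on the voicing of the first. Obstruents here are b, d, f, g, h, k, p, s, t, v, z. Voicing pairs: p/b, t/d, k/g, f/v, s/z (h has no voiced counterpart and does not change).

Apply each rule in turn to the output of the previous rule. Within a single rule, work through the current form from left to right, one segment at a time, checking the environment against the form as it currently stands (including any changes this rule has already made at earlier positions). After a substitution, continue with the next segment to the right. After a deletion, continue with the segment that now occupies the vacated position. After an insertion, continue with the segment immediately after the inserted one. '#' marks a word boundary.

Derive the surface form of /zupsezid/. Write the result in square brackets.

[zbzezid]

A Syncope: [zupsezid] → [zpsezid]
B Progressive Voicing Assimilation: [zpsezid] → [zbzezid]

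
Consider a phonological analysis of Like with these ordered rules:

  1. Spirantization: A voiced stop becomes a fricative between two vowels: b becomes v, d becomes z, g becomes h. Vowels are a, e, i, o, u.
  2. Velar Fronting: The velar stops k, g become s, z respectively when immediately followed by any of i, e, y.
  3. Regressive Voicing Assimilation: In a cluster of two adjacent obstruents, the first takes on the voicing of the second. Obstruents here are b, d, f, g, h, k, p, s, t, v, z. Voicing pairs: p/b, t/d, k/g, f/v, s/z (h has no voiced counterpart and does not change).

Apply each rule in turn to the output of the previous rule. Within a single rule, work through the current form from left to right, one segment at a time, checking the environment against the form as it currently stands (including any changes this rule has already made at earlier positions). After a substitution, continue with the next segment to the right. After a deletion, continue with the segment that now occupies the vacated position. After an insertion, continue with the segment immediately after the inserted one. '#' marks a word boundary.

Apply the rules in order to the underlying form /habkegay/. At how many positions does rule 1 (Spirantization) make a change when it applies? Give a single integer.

1 Spirantization: [habkegay] → [habkehay]
2 Velar Fronting: [habkehay] → [habsehay]
3 Regressive Voicing Assimilation: [habsehay] → [hapsehay]
Rule 1 changed 1 position(s).

1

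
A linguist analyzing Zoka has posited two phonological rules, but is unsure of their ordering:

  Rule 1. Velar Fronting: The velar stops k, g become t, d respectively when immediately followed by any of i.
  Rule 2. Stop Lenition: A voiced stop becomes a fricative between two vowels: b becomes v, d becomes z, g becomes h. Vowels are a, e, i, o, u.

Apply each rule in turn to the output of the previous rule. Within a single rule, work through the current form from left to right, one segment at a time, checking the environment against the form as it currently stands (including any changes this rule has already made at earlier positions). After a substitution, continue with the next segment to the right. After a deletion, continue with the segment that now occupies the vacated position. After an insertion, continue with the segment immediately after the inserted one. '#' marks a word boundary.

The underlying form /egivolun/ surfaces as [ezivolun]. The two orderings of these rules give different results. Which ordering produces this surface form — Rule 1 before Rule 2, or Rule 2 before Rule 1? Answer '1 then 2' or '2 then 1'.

1 then 2

Order 1 then 2:
  1 Velar Fronting: [egivolun] → [edivolun]
  2 Stop Lenition: [edivolun] → [ezivolun]
  result: [ezivolun]
Order 2 then 1:
  2 Stop Lenition: [egivolun] → [ehivolun]
  1 Velar Fronting: no change — [ehivolun]
  result: [ehivolun]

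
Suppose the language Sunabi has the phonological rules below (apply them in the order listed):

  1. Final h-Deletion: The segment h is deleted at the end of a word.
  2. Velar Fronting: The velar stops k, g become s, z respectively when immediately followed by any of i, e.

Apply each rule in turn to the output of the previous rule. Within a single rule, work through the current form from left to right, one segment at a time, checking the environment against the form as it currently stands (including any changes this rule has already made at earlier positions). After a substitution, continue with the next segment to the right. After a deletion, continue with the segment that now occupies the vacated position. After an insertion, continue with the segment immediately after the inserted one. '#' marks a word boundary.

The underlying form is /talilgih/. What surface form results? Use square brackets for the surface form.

1 Final h-Deletion: [talilgih] → [talilgi]
2 Velar Fronting: [talilgi] → [talilzi]

[talilzi]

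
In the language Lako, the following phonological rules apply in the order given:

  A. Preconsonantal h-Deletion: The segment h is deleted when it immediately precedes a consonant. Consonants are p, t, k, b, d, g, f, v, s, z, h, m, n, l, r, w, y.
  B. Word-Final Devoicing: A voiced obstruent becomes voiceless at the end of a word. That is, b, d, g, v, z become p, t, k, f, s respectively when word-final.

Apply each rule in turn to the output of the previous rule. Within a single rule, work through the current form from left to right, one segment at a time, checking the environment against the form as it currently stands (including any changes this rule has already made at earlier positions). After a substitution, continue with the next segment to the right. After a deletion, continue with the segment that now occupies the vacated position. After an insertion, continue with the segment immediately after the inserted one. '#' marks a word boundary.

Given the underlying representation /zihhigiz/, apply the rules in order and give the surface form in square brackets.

[zihigis]

A Preconsonantal h-Deletion: [zihhigiz] → [zihigiz]
B Word-Final Devoicing: [zihigiz] → [zihigis]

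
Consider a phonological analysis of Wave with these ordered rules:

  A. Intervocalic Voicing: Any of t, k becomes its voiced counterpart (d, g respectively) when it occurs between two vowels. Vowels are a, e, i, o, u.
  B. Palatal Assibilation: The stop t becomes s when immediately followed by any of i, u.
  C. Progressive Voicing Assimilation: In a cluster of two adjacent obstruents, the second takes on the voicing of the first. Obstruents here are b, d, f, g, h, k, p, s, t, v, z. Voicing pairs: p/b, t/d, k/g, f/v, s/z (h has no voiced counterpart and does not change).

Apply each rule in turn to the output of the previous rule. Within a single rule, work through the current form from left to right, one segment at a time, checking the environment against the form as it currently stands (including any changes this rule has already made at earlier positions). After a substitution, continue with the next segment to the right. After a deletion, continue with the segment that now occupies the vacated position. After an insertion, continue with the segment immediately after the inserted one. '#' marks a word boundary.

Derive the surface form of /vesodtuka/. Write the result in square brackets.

[vesodzuga]

A Intervocalic Voicing: [vesodtuka] → [vesodtuga]
B Palatal Assibilation: [vesodtuga] → [vesodsuga]
C Progressive Voicing Assimilation: [vesodsuga] → [vesodzuga]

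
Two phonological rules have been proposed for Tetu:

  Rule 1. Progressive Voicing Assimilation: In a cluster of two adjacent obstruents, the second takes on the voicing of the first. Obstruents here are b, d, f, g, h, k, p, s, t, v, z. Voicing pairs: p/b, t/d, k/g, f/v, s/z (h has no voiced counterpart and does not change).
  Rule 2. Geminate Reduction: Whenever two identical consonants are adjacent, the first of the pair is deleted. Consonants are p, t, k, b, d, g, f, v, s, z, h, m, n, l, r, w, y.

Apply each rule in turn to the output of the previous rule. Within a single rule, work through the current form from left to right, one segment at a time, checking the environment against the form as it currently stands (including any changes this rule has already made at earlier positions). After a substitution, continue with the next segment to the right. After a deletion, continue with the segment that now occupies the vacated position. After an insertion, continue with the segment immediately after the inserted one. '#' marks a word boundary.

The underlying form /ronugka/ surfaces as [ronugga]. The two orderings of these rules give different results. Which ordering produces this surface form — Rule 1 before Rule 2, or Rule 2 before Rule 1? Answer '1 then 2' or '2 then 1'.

Order 1 then 2:
  1 Progressive Voicing Assimilation: [ronugka] → [ronugga]
  2 Geminate Reduction: [ronugga] → [ronuga]
  result: [ronuga]
Order 2 then 1:
  2 Geminate Reduction: no change — [ronugka]
  1 Progressive Voicing Assimilation: [ronugka] → [ronugga]
  result: [ronugga]

2 then 1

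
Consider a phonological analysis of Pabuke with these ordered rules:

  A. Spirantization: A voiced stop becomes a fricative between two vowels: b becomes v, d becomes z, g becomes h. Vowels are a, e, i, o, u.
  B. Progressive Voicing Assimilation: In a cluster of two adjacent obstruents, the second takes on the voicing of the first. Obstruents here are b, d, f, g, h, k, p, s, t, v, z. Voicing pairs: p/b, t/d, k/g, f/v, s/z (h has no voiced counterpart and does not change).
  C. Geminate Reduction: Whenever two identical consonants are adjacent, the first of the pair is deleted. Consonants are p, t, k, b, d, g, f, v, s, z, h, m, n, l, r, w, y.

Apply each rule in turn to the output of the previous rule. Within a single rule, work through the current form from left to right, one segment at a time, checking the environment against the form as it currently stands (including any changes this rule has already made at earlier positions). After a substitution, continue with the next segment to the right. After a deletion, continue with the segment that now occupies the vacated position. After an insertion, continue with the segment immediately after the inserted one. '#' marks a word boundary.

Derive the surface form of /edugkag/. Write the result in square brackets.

[ezugag]

A Spirantization: [edugkag] → [ezugkag]
B Progressive Voicing Assimilation: [ezugkag] → [ezuggag]
C Geminate Reduction: [ezuggag] → [ezugag]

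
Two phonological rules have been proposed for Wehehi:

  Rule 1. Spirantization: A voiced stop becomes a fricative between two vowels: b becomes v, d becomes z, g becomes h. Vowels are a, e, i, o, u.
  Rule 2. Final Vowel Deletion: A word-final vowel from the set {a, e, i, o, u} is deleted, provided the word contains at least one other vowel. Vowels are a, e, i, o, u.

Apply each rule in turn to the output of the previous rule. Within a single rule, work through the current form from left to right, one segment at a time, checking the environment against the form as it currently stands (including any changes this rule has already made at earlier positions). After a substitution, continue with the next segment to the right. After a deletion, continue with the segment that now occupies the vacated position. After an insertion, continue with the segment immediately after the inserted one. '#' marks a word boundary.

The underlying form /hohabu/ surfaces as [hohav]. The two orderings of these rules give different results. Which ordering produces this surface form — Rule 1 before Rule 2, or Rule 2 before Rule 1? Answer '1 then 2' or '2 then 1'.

1 then 2

Order 1 then 2:
  1 Spirantization: [hohabu] → [hohavu]
  2 Final Vowel Deletion: [hohavu] → [hohav]
  result: [hohav]
Order 2 then 1:
  2 Final Vowel Deletion: [hohabu] → [hohab]
  1 Spirantization: no change — [hohab]
  result: [hohab]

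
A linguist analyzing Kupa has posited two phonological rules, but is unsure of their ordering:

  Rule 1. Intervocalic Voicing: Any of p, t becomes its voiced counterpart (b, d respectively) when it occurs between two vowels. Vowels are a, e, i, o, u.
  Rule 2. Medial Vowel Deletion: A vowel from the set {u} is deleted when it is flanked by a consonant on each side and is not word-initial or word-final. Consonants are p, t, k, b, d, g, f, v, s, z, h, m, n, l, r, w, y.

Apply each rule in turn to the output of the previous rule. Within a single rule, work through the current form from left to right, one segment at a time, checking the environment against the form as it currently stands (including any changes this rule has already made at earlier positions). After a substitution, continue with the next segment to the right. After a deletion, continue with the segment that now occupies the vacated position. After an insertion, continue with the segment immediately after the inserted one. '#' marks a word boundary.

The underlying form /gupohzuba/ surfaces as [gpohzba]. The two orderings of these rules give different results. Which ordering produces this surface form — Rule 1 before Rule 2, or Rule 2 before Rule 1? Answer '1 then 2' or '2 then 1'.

Order 1 then 2:
  1 Intervocalic Voicing: [gupohzuba] → [gubohzuba]
  2 Medial Vowel Deletion: [gubohzuba] → [gbohzba]
  result: [gbohzba]
Order 2 then 1:
  2 Medial Vowel Deletion: [gupohzuba] → [gpohzba]
  1 Intervocalic Voicing: no change — [gpohzba]
  result: [gpohzba]

2 then 1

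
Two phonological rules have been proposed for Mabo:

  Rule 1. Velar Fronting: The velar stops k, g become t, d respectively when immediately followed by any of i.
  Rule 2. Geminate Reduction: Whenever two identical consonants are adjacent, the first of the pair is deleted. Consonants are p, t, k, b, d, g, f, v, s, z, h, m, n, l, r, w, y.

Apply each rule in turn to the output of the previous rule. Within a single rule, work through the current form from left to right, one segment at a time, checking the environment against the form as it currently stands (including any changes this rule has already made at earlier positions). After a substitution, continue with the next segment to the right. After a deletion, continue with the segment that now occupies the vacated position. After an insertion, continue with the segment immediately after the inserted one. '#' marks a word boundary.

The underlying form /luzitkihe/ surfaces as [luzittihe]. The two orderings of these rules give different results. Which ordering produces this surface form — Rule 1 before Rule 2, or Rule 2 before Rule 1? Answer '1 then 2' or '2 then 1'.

2 then 1

Order 1 then 2:
  1 Velar Fronting: [luzitkihe] → [luzittihe]
  2 Geminate Reduction: [luzittihe] → [luzitihe]
  result: [luzitihe]
Order 2 then 1:
  2 Geminate Reduction: no change — [luzitkihe]
  1 Velar Fronting: [luzitkihe] → [luzittihe]
  result: [luzittihe]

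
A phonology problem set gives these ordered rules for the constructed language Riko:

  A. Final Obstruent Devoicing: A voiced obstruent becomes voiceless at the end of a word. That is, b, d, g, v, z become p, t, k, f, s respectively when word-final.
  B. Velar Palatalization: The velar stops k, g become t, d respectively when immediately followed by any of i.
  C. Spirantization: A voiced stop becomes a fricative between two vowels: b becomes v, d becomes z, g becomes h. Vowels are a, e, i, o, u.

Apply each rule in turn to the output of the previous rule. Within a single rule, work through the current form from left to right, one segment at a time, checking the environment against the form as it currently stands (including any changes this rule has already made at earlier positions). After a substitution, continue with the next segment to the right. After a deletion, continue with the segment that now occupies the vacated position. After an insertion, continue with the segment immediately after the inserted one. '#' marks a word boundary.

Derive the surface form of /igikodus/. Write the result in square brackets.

[izikozus]

A Final Obstruent Devoicing: no change — [igikodus]
B Velar Palatalization: [igikodus] → [idikodus]
C Spirantization: [idikodus] → [izikozus]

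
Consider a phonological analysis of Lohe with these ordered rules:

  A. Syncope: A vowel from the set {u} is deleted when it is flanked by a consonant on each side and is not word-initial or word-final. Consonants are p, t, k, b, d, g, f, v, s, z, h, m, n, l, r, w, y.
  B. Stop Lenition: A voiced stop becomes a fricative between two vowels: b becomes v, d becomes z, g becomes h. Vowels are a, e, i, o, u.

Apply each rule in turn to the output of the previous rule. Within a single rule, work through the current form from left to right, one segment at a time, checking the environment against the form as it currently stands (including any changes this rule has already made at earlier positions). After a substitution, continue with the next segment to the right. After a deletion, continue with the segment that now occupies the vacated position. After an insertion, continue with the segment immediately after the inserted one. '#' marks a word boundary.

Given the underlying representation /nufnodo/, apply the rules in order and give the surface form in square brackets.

[nfnozo]

A Syncope: [nufnodo] → [nfnodo]
B Stop Lenition: [nfnodo] → [nfnozo]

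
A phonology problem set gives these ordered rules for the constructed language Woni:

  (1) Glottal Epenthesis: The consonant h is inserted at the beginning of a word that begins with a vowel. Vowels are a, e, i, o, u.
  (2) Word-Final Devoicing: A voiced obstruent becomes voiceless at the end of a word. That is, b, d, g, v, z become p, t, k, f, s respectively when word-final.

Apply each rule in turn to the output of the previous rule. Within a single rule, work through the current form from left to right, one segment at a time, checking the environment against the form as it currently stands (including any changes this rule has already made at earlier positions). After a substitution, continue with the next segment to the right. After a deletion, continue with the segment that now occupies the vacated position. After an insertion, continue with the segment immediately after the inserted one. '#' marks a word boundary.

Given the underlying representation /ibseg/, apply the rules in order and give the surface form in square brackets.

[hibsek]

(1) Glottal Epenthesis: [ibseg] → [hibseg]
(2) Word-Final Devoicing: [hibseg] → [hibsek]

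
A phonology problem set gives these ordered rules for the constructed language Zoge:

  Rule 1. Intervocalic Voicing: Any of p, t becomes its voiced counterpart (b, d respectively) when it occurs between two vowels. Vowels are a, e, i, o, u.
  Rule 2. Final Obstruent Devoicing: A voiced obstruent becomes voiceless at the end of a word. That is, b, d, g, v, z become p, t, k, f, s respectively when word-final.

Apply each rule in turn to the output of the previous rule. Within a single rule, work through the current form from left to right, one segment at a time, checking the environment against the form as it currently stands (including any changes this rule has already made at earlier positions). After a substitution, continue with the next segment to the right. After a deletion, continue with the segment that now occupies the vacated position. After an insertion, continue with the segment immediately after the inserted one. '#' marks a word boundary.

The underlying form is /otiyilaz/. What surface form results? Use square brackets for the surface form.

Rule 1 Intervocalic Voicing: [otiyilaz] → [odiyilaz]
Rule 2 Final Obstruent Devoicing: [odiyilaz] → [odiyilas]

[odiyilas]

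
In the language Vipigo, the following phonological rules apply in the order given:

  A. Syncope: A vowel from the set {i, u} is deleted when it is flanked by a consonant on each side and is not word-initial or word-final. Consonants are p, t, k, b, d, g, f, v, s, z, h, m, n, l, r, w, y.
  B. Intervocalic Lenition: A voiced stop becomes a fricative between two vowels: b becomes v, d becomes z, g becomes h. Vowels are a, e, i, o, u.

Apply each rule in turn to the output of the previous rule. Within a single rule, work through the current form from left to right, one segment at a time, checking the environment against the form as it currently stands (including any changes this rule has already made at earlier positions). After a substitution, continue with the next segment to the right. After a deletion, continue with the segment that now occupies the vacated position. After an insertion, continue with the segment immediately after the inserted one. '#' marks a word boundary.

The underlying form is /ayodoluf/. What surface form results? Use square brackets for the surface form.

[ayozolf]

A Syncope: [ayodoluf] → [ayodolf]
B Intervocalic Lenition: [ayodolf] → [ayozolf]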